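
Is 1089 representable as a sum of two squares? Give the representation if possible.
0² + 33² (a=0, b=33)

Factorization: 1089 = 3^2 × 11^2
By Fermat: n is sum of two squares iff every prime p ≡ 3 (mod 4) appears to even power.
All primes ≡ 3 (mod 4) appear to even power.
Search a = 0, 1, 2, … for 1089 - a² a perfect square: first hit at a = 0: 1089 - 0 = 1089 = 33².
1089 = 0² + 33² = 0 + 1089 ✓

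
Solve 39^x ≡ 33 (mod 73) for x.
53

Baby-step giant-step with step n = ⌈√73⌉ = 9.
Baby steps 39^j mod 73 (j:value) for j=0..8: 0:1, 1:39, 2:61, 3:43, 4:71, 5:68, 6:24, 7:60, 8:4.
Giant-step multiplier: 39^(-9) ≡ 39^(72-9) = 39^63 ≡ 22 (mod 73).
Giant steps γ_i = 33·22^i mod 73: γ_0=33, γ_1=69, γ_2=58, γ_3=35, γ_4=40, γ_5=4 (in table at j=8).
x = i·n + j = 5·9 + 8 = 53.
Check: 39^53 ≡ 33 (mod 73).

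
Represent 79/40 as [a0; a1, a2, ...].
[1; 1, 39]

Euclidean algorithm steps:
79 = 1 × 40 + 39
40 = 1 × 39 + 1
39 = 39 × 1 + 0
Continued fraction: [1; 1, 39]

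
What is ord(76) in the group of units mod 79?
39

79 is prime, so ord(76) divides φ(79) = 78.
Divisors of 78: 1, 2, 3, 6, 13, 26, 39, 78.
Repeated squaring: 76^1 ≡ 76, 76^2 ≡ 9, 76^4 ≡ 2, 76^8 ≡ 4, 76^16 ≡ 16, 76^32 ≡ 19, 76^64 ≡ 45 (mod 79).
Test 76^d mod 79 for each divisor d in increasing order:
76^1 ≡ 76
76^2 ≡ 9
76^3 = 76^2·76^1 ≡ 52
76^6 = 76^4·76^2 ≡ 18
76^13 = 76^8·76^4·76^1 ≡ 55
76^26 = 76^16·76^8·76^2 ≡ 23
76^39 = 76^32·76^4·76^2·76^1 ≡ 1  ← first divisor giving 1
The order is 39.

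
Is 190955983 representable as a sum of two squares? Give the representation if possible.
Not possible

Factorization: 190955983 = 41 × 167^3
By Fermat: n is sum of two squares iff every prime p ≡ 3 (mod 4) appears to even power.
Prime(s) ≡ 3 (mod 4) with odd exponent: [(167, 3)]
Therefore 190955983 cannot be expressed as a² + b².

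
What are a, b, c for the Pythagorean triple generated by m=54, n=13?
(2747, 1404, 3085)

Euclid's formula: a = m² - n², b = 2mn, c = m² + n²
m = 54, n = 13
a = 54² - 13² = 2916 - 169 = 2747
b = 2 × 54 × 13 = 1404
c = 54² + 13² = 2916 + 169 = 3085
Verification: 2747² + 1404² = 7546009 + 1971216 = 9517225 = 3085² ✓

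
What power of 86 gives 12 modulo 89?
77

Baby-step giant-step with step n = ⌈√89⌉ = 10.
Baby steps 86^j mod 89 (j:value) for j=0..9: 0:1, 1:86, 2:9, 3:62, 4:81, 5:24, 6:17, 7:38, 8:64, 9:75.
Giant-step multiplier: 86^(-10) ≡ 86^(88-10) = 86^78 ≡ 53 (mod 89).
Giant steps γ_i = 12·53^i mod 89: γ_0=12, γ_1=13, γ_2=66, γ_3=27, γ_4=7, γ_5=15, γ_6=83, γ_7=38 (in table at j=7).
x = i·n + j = 7·10 + 7 = 77.
Check: 86^77 ≡ 12 (mod 89).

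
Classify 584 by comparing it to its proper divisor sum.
deficient

Proper divisors of 584: sum = 1 + 2 + 4 + 8 + 73 + 146 + 292 = 526
Since 526 < 584, 584 is deficient.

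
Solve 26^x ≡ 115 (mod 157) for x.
140

Baby-step giant-step with step n = ⌈√157⌉ = 13.
Baby steps 26^j mod 157 (j:value) for j=0..12: 0:1, 1:26, 2:48, 3:149, 4:106, 5:87, 6:64, 7:94, 8:89, 9:116, 10:33, 11:73, 12:14.
Giant-step multiplier: 26^(-13) ≡ 26^(156-13) = 26^143 ≡ 22 (mod 157).
Giant steps γ_i = 115·22^i mod 157: γ_0=115, γ_1=18, γ_2=82, γ_3=77, γ_4=124, γ_5=59, γ_6=42, γ_7=139, γ_8=75, γ_9=80, γ_10=33 (in table at j=10).
x = i·n + j = 10·13 + 10 = 140.
Check: 26^140 ≡ 115 (mod 157).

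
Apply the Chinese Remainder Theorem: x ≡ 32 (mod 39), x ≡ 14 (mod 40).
734

Using Chinese Remainder Theorem:
M = 39 × 40 = 1560
M1 = 40, M2 = 39
y1 = 40^(-1) mod 39 = 1
y2 = 39^(-1) mod 40 = 39
x = (32×40×1 + 14×39×39) mod 1560 = 734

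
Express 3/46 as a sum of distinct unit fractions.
1/16 + 1/368

Greedy algorithm:
3/46: ceiling(46/3) = 16, use 1/16
1/368: ceiling(368/1) = 368, use 1/368
Result: 3/46 = 1/16 + 1/368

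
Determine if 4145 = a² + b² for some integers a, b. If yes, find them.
7² + 64² (a=7, b=64)

Factorization: 4145 = 5 × 829
By Fermat: n is sum of two squares iff every prime p ≡ 3 (mod 4) appears to even power.
All primes ≡ 3 (mod 4) appear to even power.
Search a = 0, 1, 2, … for 4145 - a² a perfect square: first hit at a = 7: 4145 - 49 = 4096 = 64².
4145 = 7² + 64² = 49 + 4096 ✓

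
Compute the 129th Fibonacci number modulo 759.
265

Matrix identity: Q^n = [[F_(n+1), F_n], [F_n, F_(n-1)]] with Q = [[1,1],[1,0]].
n = 129 = 10000001₂. Square-and-multiply, entries mod 759:
Q^1 = [[1,1],[1,0]]
Q^2 = (Q^1)² = [[2,1],[1,1]]
Q^4 = (Q^2)² = [[5,3],[3,2]]
Q^8 = (Q^4)² = [[34,21],[21,13]]
Q^16 = (Q^8)² = [[79,228],[228,610]]
Q^32 = (Q^16)² = [[541,738],[738,562]]
Q^64 = (Q^32)² = [[148,366],[366,541]]
Q^129 = (Q^64)²·Q = [[451,265],[265,186]]
F_129 mod 759 = Q^129[0][1] = 265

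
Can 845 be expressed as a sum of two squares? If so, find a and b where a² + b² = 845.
2² + 29² (a=2, b=29)

Factorization: 845 = 5 × 13^2
By Fermat: n is sum of two squares iff every prime p ≡ 3 (mod 4) appears to even power.
All primes ≡ 3 (mod 4) appear to even power.
Search a = 0, 1, 2, … for 845 - a² a perfect square: first hit at a = 2: 845 - 4 = 841 = 29².
845 = 2² + 29² = 4 + 841 ✓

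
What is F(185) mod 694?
507

Matrix identity: Q^n = [[F_(n+1), F_n], [F_n, F_(n-1)]] with Q = [[1,1],[1,0]].
n = 185 = 10111001₂. Square-and-multiply, entries mod 694:
Q^1 = [[1,1],[1,0]]
Q^2 = (Q^1)² = [[2,1],[1,1]]
Q^5 = (Q^2)²·Q = [[8,5],[5,3]]
Q^11 = (Q^5)²·Q = [[144,89],[89,55]]
Q^23 = (Q^11)²·Q = [[564,203],[203,361]]
Q^46 = (Q^23)² = [[507,395],[395,112]]
Q^92 = (Q^46)² = [[144,217],[217,621]]
Q^185 = (Q^92)²·Q = [[646,507],[507,139]]
F_185 mod 694 = Q^185[0][1] = 507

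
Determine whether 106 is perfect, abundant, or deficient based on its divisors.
deficient

Proper divisors of 106: sum = 1 + 2 + 53 = 56
Since 56 < 106, 106 is deficient.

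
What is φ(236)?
116

236 = 2^2 × 59
φ(n) = n × ∏(1 - 1/p) for each prime p dividing n
φ(236) = 236 × (1 - 1/2) × (1 - 1/59) = 116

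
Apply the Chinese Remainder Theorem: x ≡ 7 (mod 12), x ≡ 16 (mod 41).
139

Using Chinese Remainder Theorem:
M = 12 × 41 = 492
M1 = 41, M2 = 12
y1 = 41^(-1) mod 12 = 5
y2 = 12^(-1) mod 41 = 24
x = (7×41×5 + 16×12×24) mod 492 = 139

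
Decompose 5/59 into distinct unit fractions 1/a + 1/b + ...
1/12 + 1/708

Greedy algorithm:
5/59: ceiling(59/5) = 12, use 1/12
1/708: ceiling(708/1) = 708, use 1/708
Result: 5/59 = 1/12 + 1/708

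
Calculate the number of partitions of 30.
5604

p(n) counts ways to write n as a sum of positive integers (order ignored).
Euler's pentagonal recurrence: p(k) = p(k-1) + p(k-2) - p(k-5) - p(k-7) + p(k-12) + p(k-15) - ... (offsets j(3j∓1)/2, signs ++--, p(0)=1, p(<0)=0).
DP table for k = 0..29: p(0)=1, p(1)=1, p(2)=2, p(3)=3, p(4)=5, p(5)=7, p(6)=11, p(7)=15, p(8)=22, p(9)=30, p(10)=42, p(11)=56, p(12)=77, p(13)=101, p(14)=135, p(15)=176, p(16)=231, p(17)=297, p(18)=385, p(19)=490, p(20)=627, p(21)=792, p(22)=1002, p(23)=1255, p(24)=1575, p(25)=1958, p(26)=2436, p(27)=3010, p(28)=3718, p(29)=4565.
Final step: p(30) = p(29) + p(28) - p(25) - p(23) + p(18) + p(15) - p(8) - p(4)
= 4565 + 3718 - 1958 - 1255 + 385 + 176 - 22 - 5
= 5604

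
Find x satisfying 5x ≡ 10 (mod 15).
x ≡ 2 (mod 3)

gcd(5, 15) = 5, which divides 10, so solutions exist.
Divide through by 5: x ≡ 2 (mod 3).
The coefficient of x is now 1, so x ≡ 2 (mod 3).
Check: 5 × 2 = 10 ≡ 10 (mod 15).
x ≡ 2 (mod 3), giving 5 solutions mod 15.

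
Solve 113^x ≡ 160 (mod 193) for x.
51

Baby-step giant-step with step n = ⌈√193⌉ = 14.
Baby steps 113^j mod 193 (j:value) for j=0..13: 0:1, 1:113, 2:31, 3:29, 4:189, 5:127, 6:69, 7:77, 8:16, 9:71, 10:110, 11:78, 12:129, 13:102.
Giant-step multiplier: 113^(-14) ≡ 113^(192-14) = 113^178 ≡ 25 (mod 193).
Giant steps γ_i = 160·25^i mod 193: γ_0=160, γ_1=140, γ_2=26, γ_3=71 (in table at j=9).
x = i·n + j = 3·14 + 9 = 51.
Check: 113^51 ≡ 160 (mod 193).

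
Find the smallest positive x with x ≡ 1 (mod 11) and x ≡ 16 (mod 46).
430

Using Chinese Remainder Theorem:
M = 11 × 46 = 506
M1 = 46, M2 = 11
y1 = 46^(-1) mod 11 = 6
y2 = 11^(-1) mod 46 = 21
x = (1×46×6 + 16×11×21) mod 506 = 430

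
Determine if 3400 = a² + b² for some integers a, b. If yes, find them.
6² + 58² (a=6, b=58)

Factorization: 3400 = 2^3 × 5^2 × 17
By Fermat: n is sum of two squares iff every prime p ≡ 3 (mod 4) appears to even power.
All primes ≡ 3 (mod 4) appear to even power.
Search a = 0, 1, 2, … for 3400 - a² a perfect square: first hit at a = 6: 3400 - 36 = 3364 = 58².
3400 = 6² + 58² = 36 + 3364 ✓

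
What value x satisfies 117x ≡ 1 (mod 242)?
151

gcd(117, 242) = 1, so the inverse exists.
Extended Euclidean algorithm on (242, 117):
242 = 2 × 117 + 8  ⟹  8 = (1)·242 + (-2)·117
117 = 14 × 8 + 5  ⟹  5 = (-14)·242 + (29)·117
8 = 1 × 5 + 3  ⟹  3 = (15)·242 + (-31)·117
5 = 1 × 3 + 2  ⟹  2 = (-29)·242 + (60)·117
3 = 1 × 2 + 1  ⟹  1 = (44)·242 + (-91)·117
So (-91)·117 ≡ 1 (mod 242), i.e. 117^(-1) ≡ -91 ≡ 151 (mod 242).
Check: 117 × 151 = 17667 ≡ 1 (mod 242)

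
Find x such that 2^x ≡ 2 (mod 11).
1

Baby-step giant-step with step n = ⌈√11⌉ = 4.
Baby steps 2^j mod 11 (j:value) for j=0..3: 0:1, 1:2, 2:4, 3:8.
h = 2 is already in the table at j=1, so x = 1.
Check: 2^1 ≡ 2 (mod 11).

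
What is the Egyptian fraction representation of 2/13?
1/7 + 1/91

Greedy algorithm:
2/13: ceiling(13/2) = 7, use 1/7
1/91: ceiling(91/1) = 91, use 1/91
Result: 2/13 = 1/7 + 1/91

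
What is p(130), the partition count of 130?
5371315400

p(n) counts ways to write n as a sum of positive integers (order ignored).
Euler's pentagonal recurrence: p(k) = p(k-1) + p(k-2) - p(k-5) - p(k-7) + p(k-12) + p(k-15) - ... (offsets j(3j∓1)/2, signs ++--, p(0)=1, p(<0)=0).
DP table for k = 0..129: p(0)=1, p(1)=1, p(2)=2, p(3)=3, p(4)=5, p(5)=7, p(6)=11, p(7)=15, p(8)=22, p(9)=30, p(10)=42, p(11)=56, p(12)=77, p(13)=101, p(14)=135, p(15)=176, p(16)=231, p(17)=297, p(18)=385, p(19)=490, p(20)=627, p(21)=792, p(22)=1002, p(23)=1255, p(24)=1575, p(25)=1958, p(26)=2436, p(27)=3010, p(28)=3718, p(29)=4565, p(30)=5604, p(31)=6842, p(32)=8349, p(33)=10143, p(34)=12310, p(35)=14883, p(36)=17977, p(37)=21637, p(38)=26015, p(39)=31185, p(40)=37338, p(41)=44583, p(42)=53174, p(43)=63261, p(44)=75175, p(45)=89134, p(46)=105558, p(47)=124754, p(48)=147273, p(49)=173525, p(50)=204226, p(51)=239943, p(52)=281589, p(53)=329931, p(54)=386155, p(55)=451276, p(56)=526823, p(57)=614154, p(58)=715220, p(59)=831820, p(60)=966467, p(61)=1121505, p(62)=1300156, p(63)=1505499, p(64)=1741630, p(65)=2012558, p(66)=2323520, p(67)=2679689, p(68)=3087735, p(69)=3554345, p(70)=4087968, p(71)=4697205, p(72)=5392783, p(73)=6185689, p(74)=7089500, p(75)=8118264, p(76)=9289091, p(77)=10619863, p(78)=12132164, p(79)=13848650, p(80)=15796476, p(81)=18004327, p(82)=20506255, p(83)=23338469, p(84)=26543660, p(85)=30167357, p(86)=34262962, p(87)=38887673, p(88)=44108109, p(89)=49995925, p(90)=56634173, p(91)=64112359, p(92)=72533807, p(93)=82010177, p(94)=92669720, p(95)=104651419, p(96)=118114304, p(97)=133230930, p(98)=150198136, p(99)=169229875, p(100)=190569292, p(101)=214481126, p(102)=241265379, p(103)=271248950, p(104)=304801365, p(105)=342325709, p(106)=384276336, p(107)=431149389, p(108)=483502844, p(109)=541946240, p(110)=607163746, p(111)=679903203, p(112)=761002156, p(113)=851376628, p(114)=952050665, p(115)=1064144451, p(116)=1188908248, p(117)=1327710076, p(118)=1482074143, p(119)=1653668665, p(120)=1844349560, p(121)=2056148051, p(122)=2291320912, p(123)=2552338241, p(124)=2841940500, p(125)=3163127352, p(126)=3519222692, p(127)=3913864295, p(128)=4351078600, p(129)=4835271870.
Final step: p(130) = p(129) + p(128) - p(125) - p(123) + p(118) + p(115) - p(108) - p(104) + p(95) + p(90) - p(79) - p(73) + p(60) + p(53) - p(38) - p(30) + p(13) + p(4)
= 4835271870 + 4351078600 - 3163127352 - 2552338241 + 1482074143 + 1064144451 - 483502844 - 304801365 + 104651419 + 56634173 - 13848650 - 6185689 + 966467 + 329931 - 26015 - 5604 + 101 + 5
= 5371315400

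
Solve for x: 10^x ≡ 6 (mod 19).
4

Baby-step giant-step with step n = ⌈√19⌉ = 5.
Baby steps 10^j mod 19 (j:value) for j=0..4: 0:1, 1:10, 2:5, 3:12, 4:6.
h = 6 is already in the table at j=4, so x = 4.
Check: 10^4 ≡ 6 (mod 19).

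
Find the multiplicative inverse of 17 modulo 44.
13

gcd(17, 44) = 1, so the inverse exists.
Extended Euclidean algorithm on (44, 17):
44 = 2 × 17 + 10  ⟹  10 = (1)·44 + (-2)·17
17 = 1 × 10 + 7  ⟹  7 = (-1)·44 + (3)·17
10 = 1 × 7 + 3  ⟹  3 = (2)·44 + (-5)·17
7 = 2 × 3 + 1  ⟹  1 = (-5)·44 + (13)·17
So (13)·17 ≡ 1 (mod 44), i.e. 17^(-1) ≡ 13 (mod 44).
Check: 17 × 13 = 221 ≡ 1 (mod 44)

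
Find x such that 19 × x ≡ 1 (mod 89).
75

gcd(19, 89) = 1, so the inverse exists.
Extended Euclidean algorithm on (89, 19):
89 = 4 × 19 + 13  ⟹  13 = (1)·89 + (-4)·19
19 = 1 × 13 + 6  ⟹  6 = (-1)·89 + (5)·19
13 = 2 × 6 + 1  ⟹  1 = (3)·89 + (-14)·19
So (-14)·19 ≡ 1 (mod 89), i.e. 19^(-1) ≡ -14 ≡ 75 (mod 89).
Check: 19 × 75 = 1425 ≡ 1 (mod 89)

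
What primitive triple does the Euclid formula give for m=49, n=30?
(1501, 2940, 3301)

Euclid's formula: a = m² - n², b = 2mn, c = m² + n²
m = 49, n = 30
a = 49² - 30² = 2401 - 900 = 1501
b = 2 × 49 × 30 = 2940
c = 49² + 30² = 2401 + 900 = 3301
Verification: 1501² + 2940² = 2253001 + 8643600 = 10896601 = 3301² ✓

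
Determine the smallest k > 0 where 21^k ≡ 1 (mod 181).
180

181 is prime, so ord(21) divides φ(181) = 180.
Divisors of 180: 1, 2, 3, 4, 5, 6, 9, 10, 12, 15, 18, 20, 30, 36, 45, 60, 90, 180.
Repeated squaring: 21^1 ≡ 21, 21^2 ≡ 79, 21^4 ≡ 87, 21^8 ≡ 148, 21^16 ≡ 3, 21^32 ≡ 9, 21^64 ≡ 81, 21^128 ≡ 45 (mod 181).
Test 21^d mod 181 for each divisor d in increasing order:
21^1 ≡ 21
21^2 ≡ 79
21^3 = 21^2·21^1 ≡ 30
21^4 ≡ 87
21^5 = 21^4·21^1 ≡ 17
21^6 = 21^4·21^2 ≡ 176
21^9 = 21^8·21^1 ≡ 31
21^10 = 21^8·21^2 ≡ 108
21^12 = 21^8·21^4 ≡ 25
21^15 = 21^8·21^4·21^2·21^1 ≡ 26
21^18 = 21^16·21^2 ≡ 56
21^20 = 21^16·21^4 ≡ 80
21^30 = 21^16·21^8·21^4·21^2 ≡ 133
21^36 = 21^32·21^4 ≡ 59
21^45 = 21^32·21^8·21^4·21^1 ≡ 19
21^60 = 21^32·21^16·21^8·21^4 ≡ 132
21^90 = 21^64·21^16·21^8·21^2 ≡ 180
21^180 = 21^128·21^32·21^16·21^4 ≡ 1  ← first divisor giving 1
The order is 180.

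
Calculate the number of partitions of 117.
1327710076

p(n) counts ways to write n as a sum of positive integers (order ignored).
Euler's pentagonal recurrence: p(k) = p(k-1) + p(k-2) - p(k-5) - p(k-7) + p(k-12) + p(k-15) - ... (offsets j(3j∓1)/2, signs ++--, p(0)=1, p(<0)=0).
DP table for k = 0..116: p(0)=1, p(1)=1, p(2)=2, p(3)=3, p(4)=5, p(5)=7, p(6)=11, p(7)=15, p(8)=22, p(9)=30, p(10)=42, p(11)=56, p(12)=77, p(13)=101, p(14)=135, p(15)=176, p(16)=231, p(17)=297, p(18)=385, p(19)=490, p(20)=627, p(21)=792, p(22)=1002, p(23)=1255, p(24)=1575, p(25)=1958, p(26)=2436, p(27)=3010, p(28)=3718, p(29)=4565, p(30)=5604, p(31)=6842, p(32)=8349, p(33)=10143, p(34)=12310, p(35)=14883, p(36)=17977, p(37)=21637, p(38)=26015, p(39)=31185, p(40)=37338, p(41)=44583, p(42)=53174, p(43)=63261, p(44)=75175, p(45)=89134, p(46)=105558, p(47)=124754, p(48)=147273, p(49)=173525, p(50)=204226, p(51)=239943, p(52)=281589, p(53)=329931, p(54)=386155, p(55)=451276, p(56)=526823, p(57)=614154, p(58)=715220, p(59)=831820, p(60)=966467, p(61)=1121505, p(62)=1300156, p(63)=1505499, p(64)=1741630, p(65)=2012558, p(66)=2323520, p(67)=2679689, p(68)=3087735, p(69)=3554345, p(70)=4087968, p(71)=4697205, p(72)=5392783, p(73)=6185689, p(74)=7089500, p(75)=8118264, p(76)=9289091, p(77)=10619863, p(78)=12132164, p(79)=13848650, p(80)=15796476, p(81)=18004327, p(82)=20506255, p(83)=23338469, p(84)=26543660, p(85)=30167357, p(86)=34262962, p(87)=38887673, p(88)=44108109, p(89)=49995925, p(90)=56634173, p(91)=64112359, p(92)=72533807, p(93)=82010177, p(94)=92669720, p(95)=104651419, p(96)=118114304, p(97)=133230930, p(98)=150198136, p(99)=169229875, p(100)=190569292, p(101)=214481126, p(102)=241265379, p(103)=271248950, p(104)=304801365, p(105)=342325709, p(106)=384276336, p(107)=431149389, p(108)=483502844, p(109)=541946240, p(110)=607163746, p(111)=679903203, p(112)=761002156, p(113)=851376628, p(114)=952050665, p(115)=1064144451, p(116)=1188908248.
Final step: p(117) = p(116) + p(115) - p(112) - p(110) + p(105) + p(102) - p(95) - p(91) + p(82) + p(77) - p(66) - p(60) + p(47) + p(40) - p(25) - p(17) + p(0)
= 1188908248 + 1064144451 - 761002156 - 607163746 + 342325709 + 241265379 - 104651419 - 64112359 + 20506255 + 10619863 - 2323520 - 966467 + 124754 + 37338 - 1958 - 297 + 1
= 1327710076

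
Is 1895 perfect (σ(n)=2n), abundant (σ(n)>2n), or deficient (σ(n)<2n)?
deficient

Proper divisors of 1895: sum = 1 + 5 + 379 = 385
Since 385 < 1895, 1895 is deficient.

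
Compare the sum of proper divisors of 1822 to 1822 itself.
deficient

Proper divisors of 1822: sum = 1 + 2 + 911 = 914
Since 914 < 1822, 1822 is deficient.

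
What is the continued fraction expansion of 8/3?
[2; 1, 2]

Euclidean algorithm steps:
8 = 2 × 3 + 2
3 = 1 × 2 + 1
2 = 2 × 1 + 0
Continued fraction: [2; 1, 2]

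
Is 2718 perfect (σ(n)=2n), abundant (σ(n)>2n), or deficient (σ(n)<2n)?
abundant

Proper divisors of 2718: sum = 1 + 2 + 3 + 6 + 9 + 18 + 151 + 302 + 453 + 906 + 1359 = 3210
Since 3210 > 2718, 2718 is abundant.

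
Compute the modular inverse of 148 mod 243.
133

gcd(148, 243) = 1, so the inverse exists.
Extended Euclidean algorithm on (243, 148):
243 = 1 × 148 + 95  ⟹  95 = (1)·243 + (-1)·148
148 = 1 × 95 + 53  ⟹  53 = (-1)·243 + (2)·148
95 = 1 × 53 + 42  ⟹  42 = (2)·243 + (-3)·148
53 = 1 × 42 + 11  ⟹  11 = (-3)·243 + (5)·148
42 = 3 × 11 + 9  ⟹  9 = (11)·243 + (-18)·148
11 = 1 × 9 + 2  ⟹  2 = (-14)·243 + (23)·148
9 = 4 × 2 + 1  ⟹  1 = (67)·243 + (-110)·148
So (-110)·148 ≡ 1 (mod 243), i.e. 148^(-1) ≡ -110 ≡ 133 (mod 243).
Check: 148 × 133 = 19684 ≡ 1 (mod 243)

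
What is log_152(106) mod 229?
51

Baby-step giant-step with step n = ⌈√229⌉ = 16.
Baby steps 152^j mod 229 (j:value) for j=0..15: 0:1, 1:152, 2:204, 3:93, 4:167, 5:194, 6:176, 7:188, 8:180, 9:109, 10:80, 11:23, 12:61, 13:112, 14:78, 15:177.
Giant-step multiplier: 152^(-16) ≡ 152^(228-16) = 152^212 ≡ 196 (mod 229).
Giant steps γ_i = 106·196^i mod 229: γ_0=106, γ_1=166, γ_2=18, γ_3=93 (in table at j=3).
x = i·n + j = 3·16 + 3 = 51.
Check: 152^51 ≡ 106 (mod 229).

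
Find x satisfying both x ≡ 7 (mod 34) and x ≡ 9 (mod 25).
109

Using Chinese Remainder Theorem:
M = 34 × 25 = 850
M1 = 25, M2 = 34
y1 = 25^(-1) mod 34 = 15
y2 = 34^(-1) mod 25 = 14
x = (7×25×15 + 9×34×14) mod 850 = 109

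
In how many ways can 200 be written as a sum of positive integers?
3972999029388

p(n) counts ways to write n as a sum of positive integers (order ignored).
Euler's pentagonal recurrence: p(k) = p(k-1) + p(k-2) - p(k-5) - p(k-7) + p(k-12) + p(k-15) - ... (offsets j(3j∓1)/2, signs ++--, p(0)=1, p(<0)=0).
DP table for k = 0..199: p(0)=1, p(1)=1, p(2)=2, p(3)=3, p(4)=5, p(5)=7, p(6)=11, p(7)=15, p(8)=22, p(9)=30, p(10)=42, p(11)=56, p(12)=77, p(13)=101, p(14)=135, p(15)=176, p(16)=231, p(17)=297, p(18)=385, p(19)=490, p(20)=627, p(21)=792, p(22)=1002, p(23)=1255, p(24)=1575, p(25)=1958, p(26)=2436, p(27)=3010, p(28)=3718, p(29)=4565, p(30)=5604, p(31)=6842, p(32)=8349, p(33)=10143, p(34)=12310, p(35)=14883, p(36)=17977, p(37)=21637, p(38)=26015, p(39)=31185, p(40)=37338, p(41)=44583, p(42)=53174, p(43)=63261, p(44)=75175, p(45)=89134, p(46)=105558, p(47)=124754, p(48)=147273, p(49)=173525, p(50)=204226, p(51)=239943, p(52)=281589, p(53)=329931, p(54)=386155, p(55)=451276, p(56)=526823, p(57)=614154, p(58)=715220, p(59)=831820, p(60)=966467, p(61)=1121505, p(62)=1300156, p(63)=1505499, p(64)=1741630, p(65)=2012558, p(66)=2323520, p(67)=2679689, p(68)=3087735, p(69)=3554345, p(70)=4087968, p(71)=4697205, p(72)=5392783, p(73)=6185689, p(74)=7089500, p(75)=8118264, p(76)=9289091, p(77)=10619863, p(78)=12132164, p(79)=13848650, p(80)=15796476, p(81)=18004327, p(82)=20506255, p(83)=23338469, p(84)=26543660, p(85)=30167357, p(86)=34262962, p(87)=38887673, p(88)=44108109, p(89)=49995925, p(90)=56634173, p(91)=64112359, p(92)=72533807, p(93)=82010177, p(94)=92669720, p(95)=104651419, p(96)=118114304, p(97)=133230930, p(98)=150198136, p(99)=169229875, p(100)=190569292, p(101)=214481126, p(102)=241265379, p(103)=271248950, p(104)=304801365, p(105)=342325709, p(106)=384276336, p(107)=431149389, p(108)=483502844, p(109)=541946240, p(110)=607163746, p(111)=679903203, p(112)=761002156, p(113)=851376628, p(114)=952050665, p(115)=1064144451, p(116)=1188908248, p(117)=1327710076, p(118)=1482074143, p(119)=1653668665, p(120)=1844349560, p(121)=2056148051, p(122)=2291320912, p(123)=2552338241, p(124)=2841940500, p(125)=3163127352, p(126)=3519222692, p(127)=3913864295, p(128)=4351078600, p(129)=4835271870, p(130)=5371315400, p(131)=5964539504, p(132)=6620830889, p(133)=7346629512, p(134)=8149040695, p(135)=9035836076, p(136)=10015581680, p(137)=11097645016, p(138)=12292341831, p(139)=13610949895, p(140)=15065878135, p(141)=16670689208, p(142)=18440293320, p(143)=20390982757, p(144)=22540654445, p(145)=24908858009, p(146)=27517052599, p(147)=30388671978, p(148)=33549419497, p(149)=37027355200, p(150)=40853235313, p(151)=45060624582, p(152)=49686288421, p(153)=54770336324, p(154)=60356673280, p(155)=66493182097, p(156)=73232243759, p(157)=80630964769, p(158)=88751778802, p(159)=97662728555, p(160)=107438159466, p(161)=118159068427, p(162)=129913904637, p(163)=142798995930, p(164)=156919475295, p(165)=172389800255, p(166)=189334822579, p(167)=207890420102, p(168)=228204732751, p(169)=250438925115, p(170)=274768617130, p(171)=301384802048, p(172)=330495499613, p(173)=362326859895, p(174)=397125074750, p(175)=435157697830, p(176)=476715857290, p(177)=522115831195, p(178)=571701605655, p(179)=625846753120, p(180)=684957390936, p(181)=749474411781, p(182)=819876908323, p(183)=896684817527, p(184)=980462880430, p(185)=1071823774337, p(186)=1171432692373, p(187)=1280011042268, p(188)=1398341745571, p(189)=1527273599625, p(190)=1667727404093, p(191)=1820701100652, p(192)=1987276856363, p(193)=2168627105469, p(194)=2366022741845, p(195)=2580840212973, p(196)=2814570987591, p(197)=3068829878530, p(198)=3345365983698, p(199)=3646072432125.
Final step: p(200) = p(199) + p(198) - p(195) - p(193) + p(188) + p(185) - p(178) - p(174) + p(165) + p(160) - p(149) - p(143) + p(130) + p(123) - p(108) - p(100) + p(83) + p(74) - p(55) - p(45) + p(24) + p(13)
= 3646072432125 + 3345365983698 - 2580840212973 - 2168627105469 + 1398341745571 + 1071823774337 - 571701605655 - 397125074750 + 172389800255 + 107438159466 - 37027355200 - 20390982757 + 5371315400 + 2552338241 - 483502844 - 190569292 + 23338469 + 7089500 - 451276 - 89134 + 1575 + 101
= 3972999029388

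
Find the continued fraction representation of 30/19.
[1; 1, 1, 2, 1, 2]

Euclidean algorithm steps:
30 = 1 × 19 + 11
19 = 1 × 11 + 8
11 = 1 × 8 + 3
8 = 2 × 3 + 2
3 = 1 × 2 + 1
2 = 2 × 1 + 0
Continued fraction: [1; 1, 1, 2, 1, 2]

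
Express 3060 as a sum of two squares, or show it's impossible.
12² + 54² (a=12, b=54)

Factorization: 3060 = 2^2 × 3^2 × 5 × 17
By Fermat: n is sum of two squares iff every prime p ≡ 3 (mod 4) appears to even power.
All primes ≡ 3 (mod 4) appear to even power.
Search a = 0, 1, 2, … for 3060 - a² a perfect square: first hit at a = 12: 3060 - 144 = 2916 = 54².
3060 = 12² + 54² = 144 + 2916 ✓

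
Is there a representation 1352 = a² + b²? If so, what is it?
14² + 34² (a=14, b=34)

Factorization: 1352 = 2^3 × 13^2
By Fermat: n is sum of two squares iff every prime p ≡ 3 (mod 4) appears to even power.
All primes ≡ 3 (mod 4) appear to even power.
Search a = 0, 1, 2, … for 1352 - a² a perfect square: first hit at a = 14: 1352 - 196 = 1156 = 34².
1352 = 14² + 34² = 196 + 1156 ✓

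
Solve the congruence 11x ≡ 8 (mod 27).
x ≡ 13 (mod 27)

gcd(11, 27) = 1, which divides 8, so solutions exist.
Find 11^(-1) mod 27 by the extended Euclidean algorithm:
27 = 2 × 11 + 5  ⟹  5 = (1)·27 + (-2)·11
11 = 2 × 5 + 1  ⟹  1 = (-2)·27 + (5)·11
So (5)·11 ≡ 1 (mod 27), i.e. 11^(-1) ≡ 5 (mod 27).
x ≡ 5 × 8 = 40 ≡ 13 (mod 27).
Check: 11 × 13 = 143 ≡ 8 (mod 27).
Unique solution: x ≡ 13 (mod 27)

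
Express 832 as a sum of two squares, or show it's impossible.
16² + 24² (a=16, b=24)

Factorization: 832 = 2^6 × 13
By Fermat: n is sum of two squares iff every prime p ≡ 3 (mod 4) appears to even power.
All primes ≡ 3 (mod 4) appear to even power.
Search a = 0, 1, 2, … for 832 - a² a perfect square: first hit at a = 16: 832 - 256 = 576 = 24².
832 = 16² + 24² = 256 + 576 ✓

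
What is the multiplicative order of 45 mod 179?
89

179 is prime, so ord(45) divides φ(179) = 178.
Divisors of 178: 1, 2, 89, 178.
Repeated squaring: 45^1 ≡ 45, 45^2 ≡ 56, 45^4 ≡ 93, 45^8 ≡ 57, 45^16 ≡ 27, 45^32 ≡ 13, 45^64 ≡ 169, 45^128 ≡ 100 (mod 179).
Test 45^d mod 179 for each divisor d in increasing order:
45^1 ≡ 45
45^2 ≡ 56
45^89 = 45^64·45^16·45^8·45^1 ≡ 1  ← first divisor giving 1
The order is 89.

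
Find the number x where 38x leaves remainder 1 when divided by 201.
164

gcd(38, 201) = 1, so the inverse exists.
Extended Euclidean algorithm on (201, 38):
201 = 5 × 38 + 11  ⟹  11 = (1)·201 + (-5)·38
38 = 3 × 11 + 5  ⟹  5 = (-3)·201 + (16)·38
11 = 2 × 5 + 1  ⟹  1 = (7)·201 + (-37)·38
So (-37)·38 ≡ 1 (mod 201), i.e. 38^(-1) ≡ -37 ≡ 164 (mod 201).
Check: 38 × 164 = 6232 ≡ 1 (mod 201)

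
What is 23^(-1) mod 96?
71

gcd(23, 96) = 1, so the inverse exists.
Extended Euclidean algorithm on (96, 23):
96 = 4 × 23 + 4  ⟹  4 = (1)·96 + (-4)·23
23 = 5 × 4 + 3  ⟹  3 = (-5)·96 + (21)·23
4 = 1 × 3 + 1  ⟹  1 = (6)·96 + (-25)·23
So (-25)·23 ≡ 1 (mod 96), i.e. 23^(-1) ≡ -25 ≡ 71 (mod 96).
Check: 23 × 71 = 1633 ≡ 1 (mod 96)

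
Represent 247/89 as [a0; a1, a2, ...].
[2; 1, 3, 2, 4, 2]

Euclidean algorithm steps:
247 = 2 × 89 + 69
89 = 1 × 69 + 20
69 = 3 × 20 + 9
20 = 2 × 9 + 2
9 = 4 × 2 + 1
2 = 2 × 1 + 0
Continued fraction: [2; 1, 3, 2, 4, 2]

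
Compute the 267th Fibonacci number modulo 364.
194

Matrix identity: Q^n = [[F_(n+1), F_n], [F_n, F_(n-1)]] with Q = [[1,1],[1,0]].
n = 267 = 100001011₂. Square-and-multiply, entries mod 364:
Q^1 = [[1,1],[1,0]]
Q^2 = (Q^1)² = [[2,1],[1,1]]
Q^4 = (Q^2)² = [[5,3],[3,2]]
Q^8 = (Q^4)² = [[34,21],[21,13]]
Q^16 = (Q^8)² = [[141,259],[259,246]]
Q^33 = (Q^16)²·Q = [[99,330],[330,133]]
Q^66 = (Q^33)² = [[37,120],[120,281]]
Q^133 = (Q^66)²·Q = [[57,117],[117,304]]
Q^267 = (Q^133)²·Q = [[207,194],[194,13]]
F_267 mod 364 = Q^267[0][1] = 194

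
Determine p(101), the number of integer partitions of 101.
214481126

p(n) counts ways to write n as a sum of positive integers (order ignored).
Euler's pentagonal recurrence: p(k) = p(k-1) + p(k-2) - p(k-5) - p(k-7) + p(k-12) + p(k-15) - ... (offsets j(3j∓1)/2, signs ++--, p(0)=1, p(<0)=0).
DP table for k = 0..100: p(0)=1, p(1)=1, p(2)=2, p(3)=3, p(4)=5, p(5)=7, p(6)=11, p(7)=15, p(8)=22, p(9)=30, p(10)=42, p(11)=56, p(12)=77, p(13)=101, p(14)=135, p(15)=176, p(16)=231, p(17)=297, p(18)=385, p(19)=490, p(20)=627, p(21)=792, p(22)=1002, p(23)=1255, p(24)=1575, p(25)=1958, p(26)=2436, p(27)=3010, p(28)=3718, p(29)=4565, p(30)=5604, p(31)=6842, p(32)=8349, p(33)=10143, p(34)=12310, p(35)=14883, p(36)=17977, p(37)=21637, p(38)=26015, p(39)=31185, p(40)=37338, p(41)=44583, p(42)=53174, p(43)=63261, p(44)=75175, p(45)=89134, p(46)=105558, p(47)=124754, p(48)=147273, p(49)=173525, p(50)=204226, p(51)=239943, p(52)=281589, p(53)=329931, p(54)=386155, p(55)=451276, p(56)=526823, p(57)=614154, p(58)=715220, p(59)=831820, p(60)=966467, p(61)=1121505, p(62)=1300156, p(63)=1505499, p(64)=1741630, p(65)=2012558, p(66)=2323520, p(67)=2679689, p(68)=3087735, p(69)=3554345, p(70)=4087968, p(71)=4697205, p(72)=5392783, p(73)=6185689, p(74)=7089500, p(75)=8118264, p(76)=9289091, p(77)=10619863, p(78)=12132164, p(79)=13848650, p(80)=15796476, p(81)=18004327, p(82)=20506255, p(83)=23338469, p(84)=26543660, p(85)=30167357, p(86)=34262962, p(87)=38887673, p(88)=44108109, p(89)=49995925, p(90)=56634173, p(91)=64112359, p(92)=72533807, p(93)=82010177, p(94)=92669720, p(95)=104651419, p(96)=118114304, p(97)=133230930, p(98)=150198136, p(99)=169229875, p(100)=190569292.
Final step: p(101) = p(100) + p(99) - p(96) - p(94) + p(89) + p(86) - p(79) - p(75) + p(66) + p(61) - p(50) - p(44) + p(31) + p(24) - p(9) - p(1)
= 190569292 + 169229875 - 118114304 - 92669720 + 49995925 + 34262962 - 13848650 - 8118264 + 2323520 + 1121505 - 204226 - 75175 + 6842 + 1575 - 30 - 1
= 214481126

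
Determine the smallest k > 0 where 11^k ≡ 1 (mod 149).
148

149 is prime, so ord(11) divides φ(149) = 148.
Divisors of 148: 1, 2, 4, 37, 74, 148.
Repeated squaring: 11^1 ≡ 11, 11^2 ≡ 121, 11^4 ≡ 39, 11^8 ≡ 31, 11^16 ≡ 67, 11^32 ≡ 19, 11^64 ≡ 63, 11^128 ≡ 95 (mod 149).
Test 11^d mod 149 for each divisor d in increasing order:
11^1 ≡ 11
11^2 ≡ 121
11^4 ≡ 39
11^37 = 11^32·11^4·11^1 ≡ 105
11^74 = 11^64·11^8·11^2 ≡ 148
11^148 = 11^128·11^16·11^4 ≡ 1  ← first divisor giving 1
The order is 148.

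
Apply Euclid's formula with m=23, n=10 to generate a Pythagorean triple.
(429, 460, 629)

Euclid's formula: a = m² - n², b = 2mn, c = m² + n²
m = 23, n = 10
a = 23² - 10² = 529 - 100 = 429
b = 2 × 23 × 10 = 460
c = 23² + 10² = 529 + 100 = 629
Verification: 429² + 460² = 184041 + 211600 = 395641 = 629² ✓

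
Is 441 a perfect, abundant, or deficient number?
deficient

Proper divisors of 441: sum = 1 + 3 + 7 + 9 + 21 + 49 + 63 + 147 = 300
Since 300 < 441, 441 is deficient.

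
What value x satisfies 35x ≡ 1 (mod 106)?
103

gcd(35, 106) = 1, so the inverse exists.
Extended Euclidean algorithm on (106, 35):
106 = 3 × 35 + 1  ⟹  1 = (1)·106 + (-3)·35
So (-3)·35 ≡ 1 (mod 106), i.e. 35^(-1) ≡ -3 ≡ 103 (mod 106).
Check: 35 × 103 = 3605 ≡ 1 (mod 106)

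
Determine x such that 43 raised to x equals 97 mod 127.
83

Baby-step giant-step with step n = ⌈√127⌉ = 12.
Baby steps 43^j mod 127 (j:value) for j=0..11: 0:1, 1:43, 2:71, 3:5, 4:88, 5:101, 6:25, 7:59, 8:124, 9:125, 10:41, 11:112.
Giant-step multiplier: 43^(-12) ≡ 43^(126-12) = 43^114 ≡ 38 (mod 127).
Giant steps γ_i = 97·38^i mod 127: γ_0=97, γ_1=3, γ_2=114, γ_3=14, γ_4=24, γ_5=23, γ_6=112 (in table at j=11).
x = i·n + j = 6·12 + 11 = 83.
Check: 43^83 ≡ 97 (mod 127).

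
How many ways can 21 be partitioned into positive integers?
792

p(n) counts ways to write n as a sum of positive integers (order ignored).
Euler's pentagonal recurrence: p(k) = p(k-1) + p(k-2) - p(k-5) - p(k-7) + p(k-12) + p(k-15) - ... (offsets j(3j∓1)/2, signs ++--, p(0)=1, p(<0)=0).
DP table for k = 0..20: p(0)=1, p(1)=1, p(2)=2, p(3)=3, p(4)=5, p(5)=7, p(6)=11, p(7)=15, p(8)=22, p(9)=30, p(10)=42, p(11)=56, p(12)=77, p(13)=101, p(14)=135, p(15)=176, p(16)=231, p(17)=297, p(18)=385, p(19)=490, p(20)=627.
Final step: p(21) = p(20) + p(19) - p(16) - p(14) + p(9) + p(6)
= 627 + 490 - 231 - 135 + 30 + 11
= 792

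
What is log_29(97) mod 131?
99

Baby-step giant-step with step n = ⌈√131⌉ = 12.
Baby steps 29^j mod 131 (j:value) for j=0..11: 0:1, 1:29, 2:55, 3:23, 4:12, 5:86, 6:5, 7:14, 8:13, 9:115, 10:60, 11:37.
Giant-step multiplier: 29^(-12) ≡ 29^(130-12) = 29^118 ≡ 21 (mod 131).
Giant steps γ_i = 97·21^i mod 131: γ_0=97, γ_1=72, γ_2=71, γ_3=50, γ_4=2, γ_5=42, γ_6=96, γ_7=51, γ_8=23 (in table at j=3).
x = i·n + j = 8·12 + 3 = 99.
Check: 29^99 ≡ 97 (mod 131).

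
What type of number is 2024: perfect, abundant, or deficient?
abundant

Proper divisors of 2024: sum = 1 + 2 + 4 + 8 + 11 + 22 + 23 + 44 + 46 + 88 + 92 + 184 + 253 + 506 + 1012 = 2296
Since 2296 > 2024, 2024 is abundant.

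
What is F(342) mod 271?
123

Matrix identity: Q^n = [[F_(n+1), F_n], [F_n, F_(n-1)]] with Q = [[1,1],[1,0]].
n = 342 = 101010110₂. Square-and-multiply, entries mod 271:
Q^1 = [[1,1],[1,0]]
Q^2 = (Q^1)² = [[2,1],[1,1]]
Q^5 = (Q^2)²·Q = [[8,5],[5,3]]
Q^10 = (Q^5)² = [[89,55],[55,34]]
Q^21 = (Q^10)²·Q = [[96,106],[106,261]]
Q^42 = (Q^21)² = [[127,173],[173,225]]
Q^85 = (Q^42)²·Q = [[180,259],[259,192]]
Q^171 = (Q^85)²·Q = [[167,24],[24,143]]
Q^342 = (Q^171)² = [[10,123],[123,158]]
F_342 mod 271 = Q^342[0][1] = 123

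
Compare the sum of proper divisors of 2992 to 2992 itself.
abundant

Proper divisors of 2992: sum = 1 + 2 + 4 + 8 + 11 + 16 + 17 + 22 + ... + 272 + 374 + 748 + 1496 (19 divisors) = 3704
Since 3704 > 2992, 2992 is abundant.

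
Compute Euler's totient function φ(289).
272

289 = 17^2
φ(n) = n × ∏(1 - 1/p) for each prime p dividing n
φ(289) = 289 × (1 - 1/17) = 272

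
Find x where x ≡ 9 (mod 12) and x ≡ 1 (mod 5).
21

Using Chinese Remainder Theorem:
M = 12 × 5 = 60
M1 = 5, M2 = 12
y1 = 5^(-1) mod 12 = 5
y2 = 12^(-1) mod 5 = 3
x = (9×5×5 + 1×12×3) mod 60 = 21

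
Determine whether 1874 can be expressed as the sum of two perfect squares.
5² + 43² (a=5, b=43)

Factorization: 1874 = 2 × 937
By Fermat: n is sum of two squares iff every prime p ≡ 3 (mod 4) appears to even power.
All primes ≡ 3 (mod 4) appear to even power.
Search a = 0, 1, 2, … for 1874 - a² a perfect square: first hit at a = 5: 1874 - 25 = 1849 = 43².
1874 = 5² + 43² = 25 + 1849 ✓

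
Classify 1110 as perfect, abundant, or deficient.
abundant

Proper divisors of 1110: sum = 1 + 2 + 3 + 5 + 6 + 10 + 15 + 30 + 37 + 74 + 111 + 185 + 222 + 370 + 555 = 1626
Since 1626 > 1110, 1110 is abundant.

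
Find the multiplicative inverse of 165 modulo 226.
163

gcd(165, 226) = 1, so the inverse exists.
Extended Euclidean algorithm on (226, 165):
226 = 1 × 165 + 61  ⟹  61 = (1)·226 + (-1)·165
165 = 2 × 61 + 43  ⟹  43 = (-2)·226 + (3)·165
61 = 1 × 43 + 18  ⟹  18 = (3)·226 + (-4)·165
43 = 2 × 18 + 7  ⟹  7 = (-8)·226 + (11)·165
18 = 2 × 7 + 4  ⟹  4 = (19)·226 + (-26)·165
7 = 1 × 4 + 3  ⟹  3 = (-27)·226 + (37)·165
4 = 1 × 3 + 1  ⟹  1 = (46)·226 + (-63)·165
So (-63)·165 ≡ 1 (mod 226), i.e. 165^(-1) ≡ -63 ≡ 163 (mod 226).
Check: 165 × 163 = 26895 ≡ 1 (mod 226)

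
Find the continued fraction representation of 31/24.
[1; 3, 2, 3]

Euclidean algorithm steps:
31 = 1 × 24 + 7
24 = 3 × 7 + 3
7 = 2 × 3 + 1
3 = 3 × 1 + 0
Continued fraction: [1; 3, 2, 3]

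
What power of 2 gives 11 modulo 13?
7

Baby-step giant-step with step n = ⌈√13⌉ = 4.
Baby steps 2^j mod 13 (j:value) for j=0..3: 0:1, 1:2, 2:4, 3:8.
Giant-step multiplier: 2^(-4) ≡ 2^(12-4) = 2^8 ≡ 9 (mod 13).
Giant steps γ_i = 11·9^i mod 13: γ_0=11, γ_1=8 (in table at j=3).
x = i·n + j = 1·4 + 3 = 7.
Check: 2^7 ≡ 11 (mod 13).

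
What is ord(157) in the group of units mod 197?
98

197 is prime, so ord(157) divides φ(197) = 196.
Divisors of 196: 1, 2, 4, 7, 14, 28, 49, 98, 196.
Repeated squaring: 157^1 ≡ 157, 157^2 ≡ 24, 157^4 ≡ 182, 157^8 ≡ 28, 157^16 ≡ 193, 157^32 ≡ 16, 157^64 ≡ 59, 157^128 ≡ 132 (mod 197).
Test 157^d mod 197 for each divisor d in increasing order:
157^1 ≡ 157
157^2 ≡ 24
157^4 ≡ 182
157^7 = 157^4·157^2·157^1 ≡ 19
157^14 = 157^8·157^4·157^2 ≡ 164
157^28 = 157^16·157^8·157^4 ≡ 104
157^49 = 157^32·157^16·157^1 ≡ 196
157^98 = 157^64·157^32·157^2 ≡ 1  ← first divisor giving 1
The order is 98.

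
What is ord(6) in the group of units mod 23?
11

23 is prime, so ord(6) divides φ(23) = 22.
Divisors of 22: 1, 2, 11, 22.
Repeated squaring: 6^1 ≡ 6, 6^2 ≡ 13, 6^4 ≡ 8, 6^8 ≡ 18, 6^16 ≡ 2 (mod 23).
Test 6^d mod 23 for each divisor d in increasing order:
6^1 ≡ 6
6^2 ≡ 13
6^11 = 6^8·6^2·6^1 ≡ 1  ← first divisor giving 1
The order is 11.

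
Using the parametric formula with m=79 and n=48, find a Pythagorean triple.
(3937, 7584, 8545)

Euclid's formula: a = m² - n², b = 2mn, c = m² + n²
m = 79, n = 48
a = 79² - 48² = 6241 - 2304 = 3937
b = 2 × 79 × 48 = 7584
c = 79² + 48² = 6241 + 2304 = 8545
Verification: 3937² + 7584² = 15499969 + 57517056 = 73017025 = 8545² ✓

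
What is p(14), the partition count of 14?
135

p(n) counts ways to write n as a sum of positive integers (order ignored).
Euler's pentagonal recurrence: p(k) = p(k-1) + p(k-2) - p(k-5) - p(k-7) + p(k-12) + p(k-15) - ... (offsets j(3j∓1)/2, signs ++--, p(0)=1, p(<0)=0).
DP table for k = 0..13: p(0)=1, p(1)=1, p(2)=2, p(3)=3, p(4)=5, p(5)=7, p(6)=11, p(7)=15, p(8)=22, p(9)=30, p(10)=42, p(11)=56, p(12)=77, p(13)=101.
Final step: p(14) = p(13) + p(12) - p(9) - p(7) + p(2)
= 101 + 77 - 30 - 15 + 2
= 135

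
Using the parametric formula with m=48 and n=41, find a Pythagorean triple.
(623, 3936, 3985)

Euclid's formula: a = m² - n², b = 2mn, c = m² + n²
m = 48, n = 41
a = 48² - 41² = 2304 - 1681 = 623
b = 2 × 48 × 41 = 3936
c = 48² + 41² = 2304 + 1681 = 3985
Verification: 623² + 3936² = 388129 + 15492096 = 15880225 = 3985² ✓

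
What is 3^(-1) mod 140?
47

gcd(3, 140) = 1, so the inverse exists.
Extended Euclidean algorithm on (140, 3):
140 = 46 × 3 + 2  ⟹  2 = (1)·140 + (-46)·3
3 = 1 × 2 + 1  ⟹  1 = (-1)·140 + (47)·3
So (47)·3 ≡ 1 (mod 140), i.e. 3^(-1) ≡ 47 (mod 140).
Check: 3 × 47 = 141 ≡ 1 (mod 140)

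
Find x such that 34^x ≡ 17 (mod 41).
27

Baby-step giant-step with step n = ⌈√41⌉ = 7.
Baby steps 34^j mod 41 (j:value) for j=0..6: 0:1, 1:34, 2:8, 3:26, 4:23, 5:3, 6:20.
Giant-step multiplier: 34^(-7) ≡ 34^(40-7) = 34^33 ≡ 12 (mod 41).
Giant steps γ_i = 17·12^i mod 41: γ_0=17, γ_1=40, γ_2=29, γ_3=20 (in table at j=6).
x = i·n + j = 3·7 + 6 = 27.
Check: 34^27 ≡ 17 (mod 41).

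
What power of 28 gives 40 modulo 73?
49

Baby-step giant-step with step n = ⌈√73⌉ = 9.
Baby steps 28^j mod 73 (j:value) for j=0..8: 0:1, 1:28, 2:54, 3:52, 4:69, 5:34, 6:3, 7:11, 8:16.
Giant-step multiplier: 28^(-9) ≡ 28^(72-9) = 28^63 ≡ 22 (mod 73).
Giant steps γ_i = 40·22^i mod 73: γ_0=40, γ_1=4, γ_2=15, γ_3=38, γ_4=33, γ_5=69 (in table at j=4).
x = i·n + j = 5·9 + 4 = 49.
Check: 28^49 ≡ 40 (mod 73).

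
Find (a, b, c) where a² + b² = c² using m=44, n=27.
(1207, 2376, 2665)

Euclid's formula: a = m² - n², b = 2mn, c = m² + n²
m = 44, n = 27
a = 44² - 27² = 1936 - 729 = 1207
b = 2 × 44 × 27 = 2376
c = 44² + 27² = 1936 + 729 = 2665
Verification: 1207² + 2376² = 1456849 + 5645376 = 7102225 = 2665² ✓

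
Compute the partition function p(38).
26015

p(n) counts ways to write n as a sum of positive integers (order ignored).
Euler's pentagonal recurrence: p(k) = p(k-1) + p(k-2) - p(k-5) - p(k-7) + p(k-12) + p(k-15) - ... (offsets j(3j∓1)/2, signs ++--, p(0)=1, p(<0)=0).
DP table for k = 0..37: p(0)=1, p(1)=1, p(2)=2, p(3)=3, p(4)=5, p(5)=7, p(6)=11, p(7)=15, p(8)=22, p(9)=30, p(10)=42, p(11)=56, p(12)=77, p(13)=101, p(14)=135, p(15)=176, p(16)=231, p(17)=297, p(18)=385, p(19)=490, p(20)=627, p(21)=792, p(22)=1002, p(23)=1255, p(24)=1575, p(25)=1958, p(26)=2436, p(27)=3010, p(28)=3718, p(29)=4565, p(30)=5604, p(31)=6842, p(32)=8349, p(33)=10143, p(34)=12310, p(35)=14883, p(36)=17977, p(37)=21637.
Final step: p(38) = p(37) + p(36) - p(33) - p(31) + p(26) + p(23) - p(16) - p(12) + p(3)
= 21637 + 17977 - 10143 - 6842 + 2436 + 1255 - 231 - 77 + 3
= 26015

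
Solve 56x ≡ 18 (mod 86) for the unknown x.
x ≡ 8 (mod 43)

gcd(56, 86) = 2, which divides 18, so solutions exist.
Divide through by 2: 28x ≡ 9 (mod 43).
Find 28^(-1) mod 43 by the extended Euclidean algorithm:
43 = 1 × 28 + 15  ⟹  15 = (1)·43 + (-1)·28
28 = 1 × 15 + 13  ⟹  13 = (-1)·43 + (2)·28
15 = 1 × 13 + 2  ⟹  2 = (2)·43 + (-3)·28
13 = 6 × 2 + 1  ⟹  1 = (-13)·43 + (20)·28
So (20)·28 ≡ 1 (mod 43), i.e. 28^(-1) ≡ 20 (mod 43).
x ≡ 20 × 9 = 180 ≡ 8 (mod 43).
Check: 56 × 8 = 448 ≡ 18 (mod 86).
x ≡ 8 (mod 43), giving 2 solutions mod 86.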